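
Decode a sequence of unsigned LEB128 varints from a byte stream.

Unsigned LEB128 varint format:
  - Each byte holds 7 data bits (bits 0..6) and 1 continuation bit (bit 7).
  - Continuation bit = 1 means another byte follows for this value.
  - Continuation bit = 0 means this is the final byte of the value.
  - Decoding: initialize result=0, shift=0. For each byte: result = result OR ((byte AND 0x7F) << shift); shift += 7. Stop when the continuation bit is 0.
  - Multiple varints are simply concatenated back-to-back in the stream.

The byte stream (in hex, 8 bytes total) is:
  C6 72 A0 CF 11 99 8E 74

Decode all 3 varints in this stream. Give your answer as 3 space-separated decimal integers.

Answer: 14662 288672 1902361

Derivation:
  byte[0]=0xC6 cont=1 payload=0x46=70: acc |= 70<<0 -> acc=70 shift=7
  byte[1]=0x72 cont=0 payload=0x72=114: acc |= 114<<7 -> acc=14662 shift=14 [end]
Varint 1: bytes[0:2] = C6 72 -> value 14662 (2 byte(s))
  byte[2]=0xA0 cont=1 payload=0x20=32: acc |= 32<<0 -> acc=32 shift=7
  byte[3]=0xCF cont=1 payload=0x4F=79: acc |= 79<<7 -> acc=10144 shift=14
  byte[4]=0x11 cont=0 payload=0x11=17: acc |= 17<<14 -> acc=288672 shift=21 [end]
Varint 2: bytes[2:5] = A0 CF 11 -> value 288672 (3 byte(s))
  byte[5]=0x99 cont=1 payload=0x19=25: acc |= 25<<0 -> acc=25 shift=7
  byte[6]=0x8E cont=1 payload=0x0E=14: acc |= 14<<7 -> acc=1817 shift=14
  byte[7]=0x74 cont=0 payload=0x74=116: acc |= 116<<14 -> acc=1902361 shift=21 [end]
Varint 3: bytes[5:8] = 99 8E 74 -> value 1902361 (3 byte(s))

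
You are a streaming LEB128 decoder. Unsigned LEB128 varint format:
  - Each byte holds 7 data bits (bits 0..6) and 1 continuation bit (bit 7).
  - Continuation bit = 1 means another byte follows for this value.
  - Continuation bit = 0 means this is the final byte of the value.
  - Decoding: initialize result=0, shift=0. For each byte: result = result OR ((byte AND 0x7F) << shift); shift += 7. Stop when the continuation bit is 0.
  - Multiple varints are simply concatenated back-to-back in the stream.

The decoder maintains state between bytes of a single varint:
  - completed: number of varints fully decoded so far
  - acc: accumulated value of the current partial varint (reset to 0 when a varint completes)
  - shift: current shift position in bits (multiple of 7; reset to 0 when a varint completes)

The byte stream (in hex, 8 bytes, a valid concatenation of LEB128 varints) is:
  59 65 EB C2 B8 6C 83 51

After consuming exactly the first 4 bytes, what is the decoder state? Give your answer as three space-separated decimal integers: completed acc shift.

Answer: 2 8555 14

Derivation:
byte[0]=0x59 cont=0 payload=0x59: varint #1 complete (value=89); reset -> completed=1 acc=0 shift=0
byte[1]=0x65 cont=0 payload=0x65: varint #2 complete (value=101); reset -> completed=2 acc=0 shift=0
byte[2]=0xEB cont=1 payload=0x6B: acc |= 107<<0 -> completed=2 acc=107 shift=7
byte[3]=0xC2 cont=1 payload=0x42: acc |= 66<<7 -> completed=2 acc=8555 shift=14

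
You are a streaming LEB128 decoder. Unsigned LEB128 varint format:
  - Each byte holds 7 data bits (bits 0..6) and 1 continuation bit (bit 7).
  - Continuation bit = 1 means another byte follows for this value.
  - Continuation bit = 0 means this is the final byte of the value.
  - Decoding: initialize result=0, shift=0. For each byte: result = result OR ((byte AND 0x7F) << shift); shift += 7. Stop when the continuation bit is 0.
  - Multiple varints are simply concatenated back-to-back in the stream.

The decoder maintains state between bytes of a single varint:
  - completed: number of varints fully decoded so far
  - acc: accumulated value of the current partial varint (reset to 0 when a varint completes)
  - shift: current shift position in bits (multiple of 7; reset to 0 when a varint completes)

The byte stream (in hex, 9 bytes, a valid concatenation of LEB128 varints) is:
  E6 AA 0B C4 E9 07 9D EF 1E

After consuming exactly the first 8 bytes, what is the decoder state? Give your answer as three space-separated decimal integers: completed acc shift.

byte[0]=0xE6 cont=1 payload=0x66: acc |= 102<<0 -> completed=0 acc=102 shift=7
byte[1]=0xAA cont=1 payload=0x2A: acc |= 42<<7 -> completed=0 acc=5478 shift=14
byte[2]=0x0B cont=0 payload=0x0B: varint #1 complete (value=185702); reset -> completed=1 acc=0 shift=0
byte[3]=0xC4 cont=1 payload=0x44: acc |= 68<<0 -> completed=1 acc=68 shift=7
byte[4]=0xE9 cont=1 payload=0x69: acc |= 105<<7 -> completed=1 acc=13508 shift=14
byte[5]=0x07 cont=0 payload=0x07: varint #2 complete (value=128196); reset -> completed=2 acc=0 shift=0
byte[6]=0x9D cont=1 payload=0x1D: acc |= 29<<0 -> completed=2 acc=29 shift=7
byte[7]=0xEF cont=1 payload=0x6F: acc |= 111<<7 -> completed=2 acc=14237 shift=14

Answer: 2 14237 14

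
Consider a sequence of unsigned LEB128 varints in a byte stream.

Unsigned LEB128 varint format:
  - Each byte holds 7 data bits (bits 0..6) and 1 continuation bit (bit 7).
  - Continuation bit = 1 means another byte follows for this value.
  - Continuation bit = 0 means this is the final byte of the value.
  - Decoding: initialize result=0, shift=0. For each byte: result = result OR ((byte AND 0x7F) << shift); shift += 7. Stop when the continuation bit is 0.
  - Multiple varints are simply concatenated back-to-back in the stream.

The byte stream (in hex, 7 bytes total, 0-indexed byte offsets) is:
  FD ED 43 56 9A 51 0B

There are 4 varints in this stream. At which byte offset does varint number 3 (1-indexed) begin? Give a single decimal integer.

  byte[0]=0xFD cont=1 payload=0x7D=125: acc |= 125<<0 -> acc=125 shift=7
  byte[1]=0xED cont=1 payload=0x6D=109: acc |= 109<<7 -> acc=14077 shift=14
  byte[2]=0x43 cont=0 payload=0x43=67: acc |= 67<<14 -> acc=1111805 shift=21 [end]
Varint 1: bytes[0:3] = FD ED 43 -> value 1111805 (3 byte(s))
  byte[3]=0x56 cont=0 payload=0x56=86: acc |= 86<<0 -> acc=86 shift=7 [end]
Varint 2: bytes[3:4] = 56 -> value 86 (1 byte(s))
  byte[4]=0x9A cont=1 payload=0x1A=26: acc |= 26<<0 -> acc=26 shift=7
  byte[5]=0x51 cont=0 payload=0x51=81: acc |= 81<<7 -> acc=10394 shift=14 [end]
Varint 3: bytes[4:6] = 9A 51 -> value 10394 (2 byte(s))
  byte[6]=0x0B cont=0 payload=0x0B=11: acc |= 11<<0 -> acc=11 shift=7 [end]
Varint 4: bytes[6:7] = 0B -> value 11 (1 byte(s))

Answer: 4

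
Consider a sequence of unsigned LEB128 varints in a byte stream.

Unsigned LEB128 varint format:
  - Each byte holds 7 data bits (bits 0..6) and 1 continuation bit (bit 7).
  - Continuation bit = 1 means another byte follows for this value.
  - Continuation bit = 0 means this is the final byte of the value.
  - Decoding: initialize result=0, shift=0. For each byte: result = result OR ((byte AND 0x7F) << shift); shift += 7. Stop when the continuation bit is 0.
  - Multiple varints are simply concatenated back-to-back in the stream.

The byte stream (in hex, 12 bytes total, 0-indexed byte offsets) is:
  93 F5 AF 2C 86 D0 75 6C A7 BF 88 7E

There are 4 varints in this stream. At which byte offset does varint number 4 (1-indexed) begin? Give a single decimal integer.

Answer: 8

Derivation:
  byte[0]=0x93 cont=1 payload=0x13=19: acc |= 19<<0 -> acc=19 shift=7
  byte[1]=0xF5 cont=1 payload=0x75=117: acc |= 117<<7 -> acc=14995 shift=14
  byte[2]=0xAF cont=1 payload=0x2F=47: acc |= 47<<14 -> acc=785043 shift=21
  byte[3]=0x2C cont=0 payload=0x2C=44: acc |= 44<<21 -> acc=93059731 shift=28 [end]
Varint 1: bytes[0:4] = 93 F5 AF 2C -> value 93059731 (4 byte(s))
  byte[4]=0x86 cont=1 payload=0x06=6: acc |= 6<<0 -> acc=6 shift=7
  byte[5]=0xD0 cont=1 payload=0x50=80: acc |= 80<<7 -> acc=10246 shift=14
  byte[6]=0x75 cont=0 payload=0x75=117: acc |= 117<<14 -> acc=1927174 shift=21 [end]
Varint 2: bytes[4:7] = 86 D0 75 -> value 1927174 (3 byte(s))
  byte[7]=0x6C cont=0 payload=0x6C=108: acc |= 108<<0 -> acc=108 shift=7 [end]
Varint 3: bytes[7:8] = 6C -> value 108 (1 byte(s))
  byte[8]=0xA7 cont=1 payload=0x27=39: acc |= 39<<0 -> acc=39 shift=7
  byte[9]=0xBF cont=1 payload=0x3F=63: acc |= 63<<7 -> acc=8103 shift=14
  byte[10]=0x88 cont=1 payload=0x08=8: acc |= 8<<14 -> acc=139175 shift=21
  byte[11]=0x7E cont=0 payload=0x7E=126: acc |= 126<<21 -> acc=264380327 shift=28 [end]
Varint 4: bytes[8:12] = A7 BF 88 7E -> value 264380327 (4 byte(s))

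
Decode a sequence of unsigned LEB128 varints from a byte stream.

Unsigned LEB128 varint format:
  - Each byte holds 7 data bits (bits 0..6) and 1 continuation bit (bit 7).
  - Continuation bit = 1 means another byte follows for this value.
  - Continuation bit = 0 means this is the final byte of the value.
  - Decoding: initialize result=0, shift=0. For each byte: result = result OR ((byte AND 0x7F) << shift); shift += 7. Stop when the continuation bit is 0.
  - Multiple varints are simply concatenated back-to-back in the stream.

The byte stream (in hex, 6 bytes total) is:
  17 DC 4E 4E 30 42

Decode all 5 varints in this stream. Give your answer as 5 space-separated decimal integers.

  byte[0]=0x17 cont=0 payload=0x17=23: acc |= 23<<0 -> acc=23 shift=7 [end]
Varint 1: bytes[0:1] = 17 -> value 23 (1 byte(s))
  byte[1]=0xDC cont=1 payload=0x5C=92: acc |= 92<<0 -> acc=92 shift=7
  byte[2]=0x4E cont=0 payload=0x4E=78: acc |= 78<<7 -> acc=10076 shift=14 [end]
Varint 2: bytes[1:3] = DC 4E -> value 10076 (2 byte(s))
  byte[3]=0x4E cont=0 payload=0x4E=78: acc |= 78<<0 -> acc=78 shift=7 [end]
Varint 3: bytes[3:4] = 4E -> value 78 (1 byte(s))
  byte[4]=0x30 cont=0 payload=0x30=48: acc |= 48<<0 -> acc=48 shift=7 [end]
Varint 4: bytes[4:5] = 30 -> value 48 (1 byte(s))
  byte[5]=0x42 cont=0 payload=0x42=66: acc |= 66<<0 -> acc=66 shift=7 [end]
Varint 5: bytes[5:6] = 42 -> value 66 (1 byte(s))

Answer: 23 10076 78 48 66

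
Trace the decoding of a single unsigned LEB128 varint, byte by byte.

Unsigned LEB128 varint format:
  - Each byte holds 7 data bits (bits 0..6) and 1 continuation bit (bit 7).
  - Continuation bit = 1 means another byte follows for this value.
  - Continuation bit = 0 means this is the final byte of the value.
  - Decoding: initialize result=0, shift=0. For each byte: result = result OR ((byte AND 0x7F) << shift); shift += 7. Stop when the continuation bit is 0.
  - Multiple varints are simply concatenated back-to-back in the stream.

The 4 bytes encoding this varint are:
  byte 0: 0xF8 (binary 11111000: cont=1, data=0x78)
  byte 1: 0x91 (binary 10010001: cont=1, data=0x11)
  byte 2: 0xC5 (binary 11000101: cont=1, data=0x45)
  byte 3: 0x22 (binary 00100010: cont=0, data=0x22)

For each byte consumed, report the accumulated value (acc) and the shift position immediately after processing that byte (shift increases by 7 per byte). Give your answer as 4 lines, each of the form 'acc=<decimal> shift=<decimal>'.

byte 0=0xF8: payload=0x78=120, contrib = 120<<0 = 120; acc -> 120, shift -> 7
byte 1=0x91: payload=0x11=17, contrib = 17<<7 = 2176; acc -> 2296, shift -> 14
byte 2=0xC5: payload=0x45=69, contrib = 69<<14 = 1130496; acc -> 1132792, shift -> 21
byte 3=0x22: payload=0x22=34, contrib = 34<<21 = 71303168; acc -> 72435960, shift -> 28

Answer: acc=120 shift=7
acc=2296 shift=14
acc=1132792 shift=21
acc=72435960 shift=28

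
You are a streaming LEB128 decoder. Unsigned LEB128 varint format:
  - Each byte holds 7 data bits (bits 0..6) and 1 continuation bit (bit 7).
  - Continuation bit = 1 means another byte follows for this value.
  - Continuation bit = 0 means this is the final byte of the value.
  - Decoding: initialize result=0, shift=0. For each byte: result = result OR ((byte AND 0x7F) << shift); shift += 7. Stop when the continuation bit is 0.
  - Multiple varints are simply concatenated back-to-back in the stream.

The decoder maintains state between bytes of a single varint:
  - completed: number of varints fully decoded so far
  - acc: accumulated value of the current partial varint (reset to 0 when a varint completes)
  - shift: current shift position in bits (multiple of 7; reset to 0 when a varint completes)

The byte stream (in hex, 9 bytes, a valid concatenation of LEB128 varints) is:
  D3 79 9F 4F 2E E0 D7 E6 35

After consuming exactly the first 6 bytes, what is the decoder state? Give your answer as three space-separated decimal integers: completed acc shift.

byte[0]=0xD3 cont=1 payload=0x53: acc |= 83<<0 -> completed=0 acc=83 shift=7
byte[1]=0x79 cont=0 payload=0x79: varint #1 complete (value=15571); reset -> completed=1 acc=0 shift=0
byte[2]=0x9F cont=1 payload=0x1F: acc |= 31<<0 -> completed=1 acc=31 shift=7
byte[3]=0x4F cont=0 payload=0x4F: varint #2 complete (value=10143); reset -> completed=2 acc=0 shift=0
byte[4]=0x2E cont=0 payload=0x2E: varint #3 complete (value=46); reset -> completed=3 acc=0 shift=0
byte[5]=0xE0 cont=1 payload=0x60: acc |= 96<<0 -> completed=3 acc=96 shift=7

Answer: 3 96 7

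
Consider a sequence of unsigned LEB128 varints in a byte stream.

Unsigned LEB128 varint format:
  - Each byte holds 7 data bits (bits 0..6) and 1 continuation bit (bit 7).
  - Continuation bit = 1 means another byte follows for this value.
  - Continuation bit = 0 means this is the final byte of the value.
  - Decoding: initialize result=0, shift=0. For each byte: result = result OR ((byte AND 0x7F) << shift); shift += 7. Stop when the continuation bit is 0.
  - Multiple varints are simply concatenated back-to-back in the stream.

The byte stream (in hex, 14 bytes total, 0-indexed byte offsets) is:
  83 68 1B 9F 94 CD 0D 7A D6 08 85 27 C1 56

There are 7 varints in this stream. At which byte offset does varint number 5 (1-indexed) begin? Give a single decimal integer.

Answer: 8

Derivation:
  byte[0]=0x83 cont=1 payload=0x03=3: acc |= 3<<0 -> acc=3 shift=7
  byte[1]=0x68 cont=0 payload=0x68=104: acc |= 104<<7 -> acc=13315 shift=14 [end]
Varint 1: bytes[0:2] = 83 68 -> value 13315 (2 byte(s))
  byte[2]=0x1B cont=0 payload=0x1B=27: acc |= 27<<0 -> acc=27 shift=7 [end]
Varint 2: bytes[2:3] = 1B -> value 27 (1 byte(s))
  byte[3]=0x9F cont=1 payload=0x1F=31: acc |= 31<<0 -> acc=31 shift=7
  byte[4]=0x94 cont=1 payload=0x14=20: acc |= 20<<7 -> acc=2591 shift=14
  byte[5]=0xCD cont=1 payload=0x4D=77: acc |= 77<<14 -> acc=1264159 shift=21
  byte[6]=0x0D cont=0 payload=0x0D=13: acc |= 13<<21 -> acc=28527135 shift=28 [end]
Varint 3: bytes[3:7] = 9F 94 CD 0D -> value 28527135 (4 byte(s))
  byte[7]=0x7A cont=0 payload=0x7A=122: acc |= 122<<0 -> acc=122 shift=7 [end]
Varint 4: bytes[7:8] = 7A -> value 122 (1 byte(s))
  byte[8]=0xD6 cont=1 payload=0x56=86: acc |= 86<<0 -> acc=86 shift=7
  byte[9]=0x08 cont=0 payload=0x08=8: acc |= 8<<7 -> acc=1110 shift=14 [end]
Varint 5: bytes[8:10] = D6 08 -> value 1110 (2 byte(s))
  byte[10]=0x85 cont=1 payload=0x05=5: acc |= 5<<0 -> acc=5 shift=7
  byte[11]=0x27 cont=0 payload=0x27=39: acc |= 39<<7 -> acc=4997 shift=14 [end]
Varint 6: bytes[10:12] = 85 27 -> value 4997 (2 byte(s))
  byte[12]=0xC1 cont=1 payload=0x41=65: acc |= 65<<0 -> acc=65 shift=7
  byte[13]=0x56 cont=0 payload=0x56=86: acc |= 86<<7 -> acc=11073 shift=14 [end]
Varint 7: bytes[12:14] = C1 56 -> value 11073 (2 byte(s))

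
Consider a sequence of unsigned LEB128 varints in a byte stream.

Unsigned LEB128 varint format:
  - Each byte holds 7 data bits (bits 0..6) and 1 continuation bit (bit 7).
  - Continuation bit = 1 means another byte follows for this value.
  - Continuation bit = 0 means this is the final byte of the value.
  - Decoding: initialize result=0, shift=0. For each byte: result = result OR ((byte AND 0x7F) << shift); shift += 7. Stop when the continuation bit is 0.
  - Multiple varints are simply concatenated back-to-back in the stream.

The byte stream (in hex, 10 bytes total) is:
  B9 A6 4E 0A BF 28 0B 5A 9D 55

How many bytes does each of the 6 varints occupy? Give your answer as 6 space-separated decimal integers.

  byte[0]=0xB9 cont=1 payload=0x39=57: acc |= 57<<0 -> acc=57 shift=7
  byte[1]=0xA6 cont=1 payload=0x26=38: acc |= 38<<7 -> acc=4921 shift=14
  byte[2]=0x4E cont=0 payload=0x4E=78: acc |= 78<<14 -> acc=1282873 shift=21 [end]
Varint 1: bytes[0:3] = B9 A6 4E -> value 1282873 (3 byte(s))
  byte[3]=0x0A cont=0 payload=0x0A=10: acc |= 10<<0 -> acc=10 shift=7 [end]
Varint 2: bytes[3:4] = 0A -> value 10 (1 byte(s))
  byte[4]=0xBF cont=1 payload=0x3F=63: acc |= 63<<0 -> acc=63 shift=7
  byte[5]=0x28 cont=0 payload=0x28=40: acc |= 40<<7 -> acc=5183 shift=14 [end]
Varint 3: bytes[4:6] = BF 28 -> value 5183 (2 byte(s))
  byte[6]=0x0B cont=0 payload=0x0B=11: acc |= 11<<0 -> acc=11 shift=7 [end]
Varint 4: bytes[6:7] = 0B -> value 11 (1 byte(s))
  byte[7]=0x5A cont=0 payload=0x5A=90: acc |= 90<<0 -> acc=90 shift=7 [end]
Varint 5: bytes[7:8] = 5A -> value 90 (1 byte(s))
  byte[8]=0x9D cont=1 payload=0x1D=29: acc |= 29<<0 -> acc=29 shift=7
  byte[9]=0x55 cont=0 payload=0x55=85: acc |= 85<<7 -> acc=10909 shift=14 [end]
Varint 6: bytes[8:10] = 9D 55 -> value 10909 (2 byte(s))

Answer: 3 1 2 1 1 2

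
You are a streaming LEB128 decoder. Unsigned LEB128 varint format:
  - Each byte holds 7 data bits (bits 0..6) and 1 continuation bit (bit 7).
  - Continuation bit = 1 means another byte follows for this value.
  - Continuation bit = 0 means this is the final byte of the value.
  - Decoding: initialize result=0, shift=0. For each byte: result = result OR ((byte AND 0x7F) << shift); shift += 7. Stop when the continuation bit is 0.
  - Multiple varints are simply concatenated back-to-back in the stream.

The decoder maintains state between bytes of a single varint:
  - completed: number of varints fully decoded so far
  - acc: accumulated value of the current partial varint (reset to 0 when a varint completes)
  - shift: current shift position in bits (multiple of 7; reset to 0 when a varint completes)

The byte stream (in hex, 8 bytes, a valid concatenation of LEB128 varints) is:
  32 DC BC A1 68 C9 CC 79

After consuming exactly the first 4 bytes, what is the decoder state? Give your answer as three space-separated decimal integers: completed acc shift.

Answer: 1 548444 21

Derivation:
byte[0]=0x32 cont=0 payload=0x32: varint #1 complete (value=50); reset -> completed=1 acc=0 shift=0
byte[1]=0xDC cont=1 payload=0x5C: acc |= 92<<0 -> completed=1 acc=92 shift=7
byte[2]=0xBC cont=1 payload=0x3C: acc |= 60<<7 -> completed=1 acc=7772 shift=14
byte[3]=0xA1 cont=1 payload=0x21: acc |= 33<<14 -> completed=1 acc=548444 shift=21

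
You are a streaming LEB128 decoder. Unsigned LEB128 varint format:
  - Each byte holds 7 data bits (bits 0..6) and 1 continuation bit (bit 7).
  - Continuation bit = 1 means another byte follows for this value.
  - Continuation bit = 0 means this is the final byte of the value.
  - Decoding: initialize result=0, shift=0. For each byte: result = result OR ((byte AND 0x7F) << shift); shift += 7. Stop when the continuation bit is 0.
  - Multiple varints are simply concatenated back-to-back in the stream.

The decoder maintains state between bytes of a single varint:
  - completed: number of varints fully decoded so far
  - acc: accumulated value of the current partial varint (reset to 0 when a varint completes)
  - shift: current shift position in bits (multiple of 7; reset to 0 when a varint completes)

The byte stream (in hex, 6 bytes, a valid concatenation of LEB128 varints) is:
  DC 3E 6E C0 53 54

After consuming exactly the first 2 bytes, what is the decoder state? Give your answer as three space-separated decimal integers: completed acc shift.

byte[0]=0xDC cont=1 payload=0x5C: acc |= 92<<0 -> completed=0 acc=92 shift=7
byte[1]=0x3E cont=0 payload=0x3E: varint #1 complete (value=8028); reset -> completed=1 acc=0 shift=0

Answer: 1 0 0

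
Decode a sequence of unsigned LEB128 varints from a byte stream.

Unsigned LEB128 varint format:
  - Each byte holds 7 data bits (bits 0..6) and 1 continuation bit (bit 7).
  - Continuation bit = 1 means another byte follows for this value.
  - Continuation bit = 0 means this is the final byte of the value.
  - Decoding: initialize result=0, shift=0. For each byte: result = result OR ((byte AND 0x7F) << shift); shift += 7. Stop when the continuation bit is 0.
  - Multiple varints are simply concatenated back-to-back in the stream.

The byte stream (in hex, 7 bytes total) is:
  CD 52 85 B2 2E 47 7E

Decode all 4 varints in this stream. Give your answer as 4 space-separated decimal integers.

Answer: 10573 760069 71 126

Derivation:
  byte[0]=0xCD cont=1 payload=0x4D=77: acc |= 77<<0 -> acc=77 shift=7
  byte[1]=0x52 cont=0 payload=0x52=82: acc |= 82<<7 -> acc=10573 shift=14 [end]
Varint 1: bytes[0:2] = CD 52 -> value 10573 (2 byte(s))
  byte[2]=0x85 cont=1 payload=0x05=5: acc |= 5<<0 -> acc=5 shift=7
  byte[3]=0xB2 cont=1 payload=0x32=50: acc |= 50<<7 -> acc=6405 shift=14
  byte[4]=0x2E cont=0 payload=0x2E=46: acc |= 46<<14 -> acc=760069 shift=21 [end]
Varint 2: bytes[2:5] = 85 B2 2E -> value 760069 (3 byte(s))
  byte[5]=0x47 cont=0 payload=0x47=71: acc |= 71<<0 -> acc=71 shift=7 [end]
Varint 3: bytes[5:6] = 47 -> value 71 (1 byte(s))
  byte[6]=0x7E cont=0 payload=0x7E=126: acc |= 126<<0 -> acc=126 shift=7 [end]
Varint 4: bytes[6:7] = 7E -> value 126 (1 byte(s))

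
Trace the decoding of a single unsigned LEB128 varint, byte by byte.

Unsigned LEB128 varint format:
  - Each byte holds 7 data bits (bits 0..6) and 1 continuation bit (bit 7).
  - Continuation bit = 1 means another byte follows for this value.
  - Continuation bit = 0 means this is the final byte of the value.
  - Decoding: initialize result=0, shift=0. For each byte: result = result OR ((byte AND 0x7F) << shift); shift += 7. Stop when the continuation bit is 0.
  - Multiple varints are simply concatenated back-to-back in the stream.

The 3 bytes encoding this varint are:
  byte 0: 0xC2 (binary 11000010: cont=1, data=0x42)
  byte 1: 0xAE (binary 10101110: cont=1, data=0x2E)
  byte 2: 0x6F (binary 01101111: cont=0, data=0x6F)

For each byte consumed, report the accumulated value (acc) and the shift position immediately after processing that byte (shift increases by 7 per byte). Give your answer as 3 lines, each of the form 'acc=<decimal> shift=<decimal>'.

byte 0=0xC2: payload=0x42=66, contrib = 66<<0 = 66; acc -> 66, shift -> 7
byte 1=0xAE: payload=0x2E=46, contrib = 46<<7 = 5888; acc -> 5954, shift -> 14
byte 2=0x6F: payload=0x6F=111, contrib = 111<<14 = 1818624; acc -> 1824578, shift -> 21

Answer: acc=66 shift=7
acc=5954 shift=14
acc=1824578 shift=21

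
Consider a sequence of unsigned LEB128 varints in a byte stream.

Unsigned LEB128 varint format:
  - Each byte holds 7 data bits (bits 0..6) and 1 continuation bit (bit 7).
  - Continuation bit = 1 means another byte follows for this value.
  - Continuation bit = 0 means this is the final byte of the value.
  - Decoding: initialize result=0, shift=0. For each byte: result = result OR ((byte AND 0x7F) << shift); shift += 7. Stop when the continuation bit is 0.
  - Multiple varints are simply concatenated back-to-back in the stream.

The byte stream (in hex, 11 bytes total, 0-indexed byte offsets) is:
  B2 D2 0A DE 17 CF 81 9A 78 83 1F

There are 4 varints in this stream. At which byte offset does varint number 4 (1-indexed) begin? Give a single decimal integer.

  byte[0]=0xB2 cont=1 payload=0x32=50: acc |= 50<<0 -> acc=50 shift=7
  byte[1]=0xD2 cont=1 payload=0x52=82: acc |= 82<<7 -> acc=10546 shift=14
  byte[2]=0x0A cont=0 payload=0x0A=10: acc |= 10<<14 -> acc=174386 shift=21 [end]
Varint 1: bytes[0:3] = B2 D2 0A -> value 174386 (3 byte(s))
  byte[3]=0xDE cont=1 payload=0x5E=94: acc |= 94<<0 -> acc=94 shift=7
  byte[4]=0x17 cont=0 payload=0x17=23: acc |= 23<<7 -> acc=3038 shift=14 [end]
Varint 2: bytes[3:5] = DE 17 -> value 3038 (2 byte(s))
  byte[5]=0xCF cont=1 payload=0x4F=79: acc |= 79<<0 -> acc=79 shift=7
  byte[6]=0x81 cont=1 payload=0x01=1: acc |= 1<<7 -> acc=207 shift=14
  byte[7]=0x9A cont=1 payload=0x1A=26: acc |= 26<<14 -> acc=426191 shift=21
  byte[8]=0x78 cont=0 payload=0x78=120: acc |= 120<<21 -> acc=252084431 shift=28 [end]
Varint 3: bytes[5:9] = CF 81 9A 78 -> value 252084431 (4 byte(s))
  byte[9]=0x83 cont=1 payload=0x03=3: acc |= 3<<0 -> acc=3 shift=7
  byte[10]=0x1F cont=0 payload=0x1F=31: acc |= 31<<7 -> acc=3971 shift=14 [end]
Varint 4: bytes[9:11] = 83 1F -> value 3971 (2 byte(s))

Answer: 9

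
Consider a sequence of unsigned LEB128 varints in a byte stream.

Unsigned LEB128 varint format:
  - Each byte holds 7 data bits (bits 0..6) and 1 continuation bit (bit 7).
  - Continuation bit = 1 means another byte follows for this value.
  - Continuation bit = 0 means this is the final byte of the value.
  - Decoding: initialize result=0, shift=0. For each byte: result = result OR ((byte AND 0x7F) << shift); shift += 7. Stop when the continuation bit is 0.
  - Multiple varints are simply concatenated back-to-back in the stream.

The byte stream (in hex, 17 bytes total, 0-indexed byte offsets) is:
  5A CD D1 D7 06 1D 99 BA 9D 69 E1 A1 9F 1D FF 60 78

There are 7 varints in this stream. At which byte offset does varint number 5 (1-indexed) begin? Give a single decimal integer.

Answer: 10

Derivation:
  byte[0]=0x5A cont=0 payload=0x5A=90: acc |= 90<<0 -> acc=90 shift=7 [end]
Varint 1: bytes[0:1] = 5A -> value 90 (1 byte(s))
  byte[1]=0xCD cont=1 payload=0x4D=77: acc |= 77<<0 -> acc=77 shift=7
  byte[2]=0xD1 cont=1 payload=0x51=81: acc |= 81<<7 -> acc=10445 shift=14
  byte[3]=0xD7 cont=1 payload=0x57=87: acc |= 87<<14 -> acc=1435853 shift=21
  byte[4]=0x06 cont=0 payload=0x06=6: acc |= 6<<21 -> acc=14018765 shift=28 [end]
Varint 2: bytes[1:5] = CD D1 D7 06 -> value 14018765 (4 byte(s))
  byte[5]=0x1D cont=0 payload=0x1D=29: acc |= 29<<0 -> acc=29 shift=7 [end]
Varint 3: bytes[5:6] = 1D -> value 29 (1 byte(s))
  byte[6]=0x99 cont=1 payload=0x19=25: acc |= 25<<0 -> acc=25 shift=7
  byte[7]=0xBA cont=1 payload=0x3A=58: acc |= 58<<7 -> acc=7449 shift=14
  byte[8]=0x9D cont=1 payload=0x1D=29: acc |= 29<<14 -> acc=482585 shift=21
  byte[9]=0x69 cont=0 payload=0x69=105: acc |= 105<<21 -> acc=220683545 shift=28 [end]
Varint 4: bytes[6:10] = 99 BA 9D 69 -> value 220683545 (4 byte(s))
  byte[10]=0xE1 cont=1 payload=0x61=97: acc |= 97<<0 -> acc=97 shift=7
  byte[11]=0xA1 cont=1 payload=0x21=33: acc |= 33<<7 -> acc=4321 shift=14
  byte[12]=0x9F cont=1 payload=0x1F=31: acc |= 31<<14 -> acc=512225 shift=21
  byte[13]=0x1D cont=0 payload=0x1D=29: acc |= 29<<21 -> acc=61329633 shift=28 [end]
Varint 5: bytes[10:14] = E1 A1 9F 1D -> value 61329633 (4 byte(s))
  byte[14]=0xFF cont=1 payload=0x7F=127: acc |= 127<<0 -> acc=127 shift=7
  byte[15]=0x60 cont=0 payload=0x60=96: acc |= 96<<7 -> acc=12415 shift=14 [end]
Varint 6: bytes[14:16] = FF 60 -> value 12415 (2 byte(s))
  byte[16]=0x78 cont=0 payload=0x78=120: acc |= 120<<0 -> acc=120 shift=7 [end]
Varint 7: bytes[16:17] = 78 -> value 120 (1 byte(s))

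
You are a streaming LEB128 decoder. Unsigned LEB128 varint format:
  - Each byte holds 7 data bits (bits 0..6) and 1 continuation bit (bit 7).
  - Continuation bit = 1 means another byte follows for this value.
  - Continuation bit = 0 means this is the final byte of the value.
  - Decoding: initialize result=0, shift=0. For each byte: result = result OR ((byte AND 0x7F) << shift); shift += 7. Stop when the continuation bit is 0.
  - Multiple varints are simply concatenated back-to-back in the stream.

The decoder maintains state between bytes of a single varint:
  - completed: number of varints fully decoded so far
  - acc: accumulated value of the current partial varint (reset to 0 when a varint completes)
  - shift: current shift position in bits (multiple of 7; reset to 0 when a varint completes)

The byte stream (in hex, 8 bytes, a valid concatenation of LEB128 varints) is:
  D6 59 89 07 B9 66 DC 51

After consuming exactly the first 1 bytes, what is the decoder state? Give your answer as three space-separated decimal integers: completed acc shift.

byte[0]=0xD6 cont=1 payload=0x56: acc |= 86<<0 -> completed=0 acc=86 shift=7

Answer: 0 86 7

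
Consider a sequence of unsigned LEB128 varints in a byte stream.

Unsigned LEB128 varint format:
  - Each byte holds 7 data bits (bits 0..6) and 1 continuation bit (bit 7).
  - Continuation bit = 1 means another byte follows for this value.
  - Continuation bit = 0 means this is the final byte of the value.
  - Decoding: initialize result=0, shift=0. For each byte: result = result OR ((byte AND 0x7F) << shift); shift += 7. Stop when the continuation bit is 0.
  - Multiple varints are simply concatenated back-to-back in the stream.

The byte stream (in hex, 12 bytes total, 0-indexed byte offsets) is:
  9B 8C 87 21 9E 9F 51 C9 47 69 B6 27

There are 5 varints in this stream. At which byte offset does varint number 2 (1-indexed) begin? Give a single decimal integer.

  byte[0]=0x9B cont=1 payload=0x1B=27: acc |= 27<<0 -> acc=27 shift=7
  byte[1]=0x8C cont=1 payload=0x0C=12: acc |= 12<<7 -> acc=1563 shift=14
  byte[2]=0x87 cont=1 payload=0x07=7: acc |= 7<<14 -> acc=116251 shift=21
  byte[3]=0x21 cont=0 payload=0x21=33: acc |= 33<<21 -> acc=69322267 shift=28 [end]
Varint 1: bytes[0:4] = 9B 8C 87 21 -> value 69322267 (4 byte(s))
  byte[4]=0x9E cont=1 payload=0x1E=30: acc |= 30<<0 -> acc=30 shift=7
  byte[5]=0x9F cont=1 payload=0x1F=31: acc |= 31<<7 -> acc=3998 shift=14
  byte[6]=0x51 cont=0 payload=0x51=81: acc |= 81<<14 -> acc=1331102 shift=21 [end]
Varint 2: bytes[4:7] = 9E 9F 51 -> value 1331102 (3 byte(s))
  byte[7]=0xC9 cont=1 payload=0x49=73: acc |= 73<<0 -> acc=73 shift=7
  byte[8]=0x47 cont=0 payload=0x47=71: acc |= 71<<7 -> acc=9161 shift=14 [end]
Varint 3: bytes[7:9] = C9 47 -> value 9161 (2 byte(s))
  byte[9]=0x69 cont=0 payload=0x69=105: acc |= 105<<0 -> acc=105 shift=7 [end]
Varint 4: bytes[9:10] = 69 -> value 105 (1 byte(s))
  byte[10]=0xB6 cont=1 payload=0x36=54: acc |= 54<<0 -> acc=54 shift=7
  byte[11]=0x27 cont=0 payload=0x27=39: acc |= 39<<7 -> acc=5046 shift=14 [end]
Varint 5: bytes[10:12] = B6 27 -> value 5046 (2 byte(s))

Answer: 4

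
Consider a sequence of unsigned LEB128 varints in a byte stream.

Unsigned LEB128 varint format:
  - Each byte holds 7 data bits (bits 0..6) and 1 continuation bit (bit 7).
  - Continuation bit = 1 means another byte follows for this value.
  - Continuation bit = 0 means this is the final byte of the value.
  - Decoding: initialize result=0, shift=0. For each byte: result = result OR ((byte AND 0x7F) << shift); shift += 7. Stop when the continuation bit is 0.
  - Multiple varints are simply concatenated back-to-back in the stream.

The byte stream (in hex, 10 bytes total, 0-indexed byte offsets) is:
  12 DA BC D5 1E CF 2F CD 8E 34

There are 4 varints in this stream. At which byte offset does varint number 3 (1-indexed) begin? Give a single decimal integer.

Answer: 5

Derivation:
  byte[0]=0x12 cont=0 payload=0x12=18: acc |= 18<<0 -> acc=18 shift=7 [end]
Varint 1: bytes[0:1] = 12 -> value 18 (1 byte(s))
  byte[1]=0xDA cont=1 payload=0x5A=90: acc |= 90<<0 -> acc=90 shift=7
  byte[2]=0xBC cont=1 payload=0x3C=60: acc |= 60<<7 -> acc=7770 shift=14
  byte[3]=0xD5 cont=1 payload=0x55=85: acc |= 85<<14 -> acc=1400410 shift=21
  byte[4]=0x1E cont=0 payload=0x1E=30: acc |= 30<<21 -> acc=64314970 shift=28 [end]
Varint 2: bytes[1:5] = DA BC D5 1E -> value 64314970 (4 byte(s))
  byte[5]=0xCF cont=1 payload=0x4F=79: acc |= 79<<0 -> acc=79 shift=7
  byte[6]=0x2F cont=0 payload=0x2F=47: acc |= 47<<7 -> acc=6095 shift=14 [end]
Varint 3: bytes[5:7] = CF 2F -> value 6095 (2 byte(s))
  byte[7]=0xCD cont=1 payload=0x4D=77: acc |= 77<<0 -> acc=77 shift=7
  byte[8]=0x8E cont=1 payload=0x0E=14: acc |= 14<<7 -> acc=1869 shift=14
  byte[9]=0x34 cont=0 payload=0x34=52: acc |= 52<<14 -> acc=853837 shift=21 [end]
Varint 4: bytes[7:10] = CD 8E 34 -> value 853837 (3 byte(s))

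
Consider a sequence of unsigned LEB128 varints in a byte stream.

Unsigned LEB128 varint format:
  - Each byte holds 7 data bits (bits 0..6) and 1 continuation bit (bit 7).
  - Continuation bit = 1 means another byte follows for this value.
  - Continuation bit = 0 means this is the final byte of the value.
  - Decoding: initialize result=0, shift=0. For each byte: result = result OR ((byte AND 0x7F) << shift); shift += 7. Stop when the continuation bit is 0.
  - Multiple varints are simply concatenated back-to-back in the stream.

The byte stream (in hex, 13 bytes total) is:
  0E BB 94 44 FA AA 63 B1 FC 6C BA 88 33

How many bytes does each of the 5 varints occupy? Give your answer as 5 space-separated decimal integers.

  byte[0]=0x0E cont=0 payload=0x0E=14: acc |= 14<<0 -> acc=14 shift=7 [end]
Varint 1: bytes[0:1] = 0E -> value 14 (1 byte(s))
  byte[1]=0xBB cont=1 payload=0x3B=59: acc |= 59<<0 -> acc=59 shift=7
  byte[2]=0x94 cont=1 payload=0x14=20: acc |= 20<<7 -> acc=2619 shift=14
  byte[3]=0x44 cont=0 payload=0x44=68: acc |= 68<<14 -> acc=1116731 shift=21 [end]
Varint 2: bytes[1:4] = BB 94 44 -> value 1116731 (3 byte(s))
  byte[4]=0xFA cont=1 payload=0x7A=122: acc |= 122<<0 -> acc=122 shift=7
  byte[5]=0xAA cont=1 payload=0x2A=42: acc |= 42<<7 -> acc=5498 shift=14
  byte[6]=0x63 cont=0 payload=0x63=99: acc |= 99<<14 -> acc=1627514 shift=21 [end]
Varint 3: bytes[4:7] = FA AA 63 -> value 1627514 (3 byte(s))
  byte[7]=0xB1 cont=1 payload=0x31=49: acc |= 49<<0 -> acc=49 shift=7
  byte[8]=0xFC cont=1 payload=0x7C=124: acc |= 124<<7 -> acc=15921 shift=14
  byte[9]=0x6C cont=0 payload=0x6C=108: acc |= 108<<14 -> acc=1785393 shift=21 [end]
Varint 4: bytes[7:10] = B1 FC 6C -> value 1785393 (3 byte(s))
  byte[10]=0xBA cont=1 payload=0x3A=58: acc |= 58<<0 -> acc=58 shift=7
  byte[11]=0x88 cont=1 payload=0x08=8: acc |= 8<<7 -> acc=1082 shift=14
  byte[12]=0x33 cont=0 payload=0x33=51: acc |= 51<<14 -> acc=836666 shift=21 [end]
Varint 5: bytes[10:13] = BA 88 33 -> value 836666 (3 byte(s))

Answer: 1 3 3 3 3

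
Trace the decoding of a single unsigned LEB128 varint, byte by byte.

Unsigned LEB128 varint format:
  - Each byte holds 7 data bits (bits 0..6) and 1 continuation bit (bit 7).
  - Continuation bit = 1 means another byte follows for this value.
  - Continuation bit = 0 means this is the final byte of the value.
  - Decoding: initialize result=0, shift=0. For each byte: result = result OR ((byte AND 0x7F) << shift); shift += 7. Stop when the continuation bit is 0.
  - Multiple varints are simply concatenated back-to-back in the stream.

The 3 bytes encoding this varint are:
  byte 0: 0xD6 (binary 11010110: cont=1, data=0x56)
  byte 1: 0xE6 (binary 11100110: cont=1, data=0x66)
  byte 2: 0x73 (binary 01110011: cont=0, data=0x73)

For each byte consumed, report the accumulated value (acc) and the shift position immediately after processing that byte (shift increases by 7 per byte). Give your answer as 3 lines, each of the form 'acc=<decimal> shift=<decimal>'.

byte 0=0xD6: payload=0x56=86, contrib = 86<<0 = 86; acc -> 86, shift -> 7
byte 1=0xE6: payload=0x66=102, contrib = 102<<7 = 13056; acc -> 13142, shift -> 14
byte 2=0x73: payload=0x73=115, contrib = 115<<14 = 1884160; acc -> 1897302, shift -> 21

Answer: acc=86 shift=7
acc=13142 shift=14
acc=1897302 shift=21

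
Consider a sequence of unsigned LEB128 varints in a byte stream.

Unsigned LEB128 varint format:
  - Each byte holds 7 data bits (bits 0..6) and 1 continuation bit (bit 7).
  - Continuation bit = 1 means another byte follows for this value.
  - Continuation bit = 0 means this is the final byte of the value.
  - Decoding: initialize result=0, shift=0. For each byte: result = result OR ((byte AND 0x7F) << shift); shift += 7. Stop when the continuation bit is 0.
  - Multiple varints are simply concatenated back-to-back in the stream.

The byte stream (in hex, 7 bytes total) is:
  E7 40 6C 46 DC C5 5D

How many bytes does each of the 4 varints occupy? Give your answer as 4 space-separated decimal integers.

  byte[0]=0xE7 cont=1 payload=0x67=103: acc |= 103<<0 -> acc=103 shift=7
  byte[1]=0x40 cont=0 payload=0x40=64: acc |= 64<<7 -> acc=8295 shift=14 [end]
Varint 1: bytes[0:2] = E7 40 -> value 8295 (2 byte(s))
  byte[2]=0x6C cont=0 payload=0x6C=108: acc |= 108<<0 -> acc=108 shift=7 [end]
Varint 2: bytes[2:3] = 6C -> value 108 (1 byte(s))
  byte[3]=0x46 cont=0 payload=0x46=70: acc |= 70<<0 -> acc=70 shift=7 [end]
Varint 3: bytes[3:4] = 46 -> value 70 (1 byte(s))
  byte[4]=0xDC cont=1 payload=0x5C=92: acc |= 92<<0 -> acc=92 shift=7
  byte[5]=0xC5 cont=1 payload=0x45=69: acc |= 69<<7 -> acc=8924 shift=14
  byte[6]=0x5D cont=0 payload=0x5D=93: acc |= 93<<14 -> acc=1532636 shift=21 [end]
Varint 4: bytes[4:7] = DC C5 5D -> value 1532636 (3 byte(s))

Answer: 2 1 1 3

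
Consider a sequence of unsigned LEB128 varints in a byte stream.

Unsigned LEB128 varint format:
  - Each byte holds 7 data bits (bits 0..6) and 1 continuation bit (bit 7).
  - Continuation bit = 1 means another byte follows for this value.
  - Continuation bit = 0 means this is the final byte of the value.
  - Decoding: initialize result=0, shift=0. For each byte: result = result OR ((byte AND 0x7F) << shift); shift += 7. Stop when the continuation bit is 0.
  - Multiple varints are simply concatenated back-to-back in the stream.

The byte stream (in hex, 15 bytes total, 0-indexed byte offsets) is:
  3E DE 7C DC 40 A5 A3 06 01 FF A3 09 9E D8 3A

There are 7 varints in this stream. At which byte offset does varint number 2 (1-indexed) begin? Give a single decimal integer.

  byte[0]=0x3E cont=0 payload=0x3E=62: acc |= 62<<0 -> acc=62 shift=7 [end]
Varint 1: bytes[0:1] = 3E -> value 62 (1 byte(s))
  byte[1]=0xDE cont=1 payload=0x5E=94: acc |= 94<<0 -> acc=94 shift=7
  byte[2]=0x7C cont=0 payload=0x7C=124: acc |= 124<<7 -> acc=15966 shift=14 [end]
Varint 2: bytes[1:3] = DE 7C -> value 15966 (2 byte(s))
  byte[3]=0xDC cont=1 payload=0x5C=92: acc |= 92<<0 -> acc=92 shift=7
  byte[4]=0x40 cont=0 payload=0x40=64: acc |= 64<<7 -> acc=8284 shift=14 [end]
Varint 3: bytes[3:5] = DC 40 -> value 8284 (2 byte(s))
  byte[5]=0xA5 cont=1 payload=0x25=37: acc |= 37<<0 -> acc=37 shift=7
  byte[6]=0xA3 cont=1 payload=0x23=35: acc |= 35<<7 -> acc=4517 shift=14
  byte[7]=0x06 cont=0 payload=0x06=6: acc |= 6<<14 -> acc=102821 shift=21 [end]
Varint 4: bytes[5:8] = A5 A3 06 -> value 102821 (3 byte(s))
  byte[8]=0x01 cont=0 payload=0x01=1: acc |= 1<<0 -> acc=1 shift=7 [end]
Varint 5: bytes[8:9] = 01 -> value 1 (1 byte(s))
  byte[9]=0xFF cont=1 payload=0x7F=127: acc |= 127<<0 -> acc=127 shift=7
  byte[10]=0xA3 cont=1 payload=0x23=35: acc |= 35<<7 -> acc=4607 shift=14
  byte[11]=0x09 cont=0 payload=0x09=9: acc |= 9<<14 -> acc=152063 shift=21 [end]
Varint 6: bytes[9:12] = FF A3 09 -> value 152063 (3 byte(s))
  byte[12]=0x9E cont=1 payload=0x1E=30: acc |= 30<<0 -> acc=30 shift=7
  byte[13]=0xD8 cont=1 payload=0x58=88: acc |= 88<<7 -> acc=11294 shift=14
  byte[14]=0x3A cont=0 payload=0x3A=58: acc |= 58<<14 -> acc=961566 shift=21 [end]
Varint 7: bytes[12:15] = 9E D8 3A -> value 961566 (3 byte(s))

Answer: 1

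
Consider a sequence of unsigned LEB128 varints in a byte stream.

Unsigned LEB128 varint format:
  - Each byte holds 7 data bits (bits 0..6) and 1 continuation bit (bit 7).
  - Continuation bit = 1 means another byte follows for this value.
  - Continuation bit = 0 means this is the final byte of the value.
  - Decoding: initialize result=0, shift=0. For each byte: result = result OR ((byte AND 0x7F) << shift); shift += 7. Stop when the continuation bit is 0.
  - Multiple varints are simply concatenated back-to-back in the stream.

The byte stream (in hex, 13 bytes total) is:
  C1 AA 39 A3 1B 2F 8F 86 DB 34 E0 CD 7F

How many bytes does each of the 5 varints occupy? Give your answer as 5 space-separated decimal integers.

Answer: 3 2 1 4 3

Derivation:
  byte[0]=0xC1 cont=1 payload=0x41=65: acc |= 65<<0 -> acc=65 shift=7
  byte[1]=0xAA cont=1 payload=0x2A=42: acc |= 42<<7 -> acc=5441 shift=14
  byte[2]=0x39 cont=0 payload=0x39=57: acc |= 57<<14 -> acc=939329 shift=21 [end]
Varint 1: bytes[0:3] = C1 AA 39 -> value 939329 (3 byte(s))
  byte[3]=0xA3 cont=1 payload=0x23=35: acc |= 35<<0 -> acc=35 shift=7
  byte[4]=0x1B cont=0 payload=0x1B=27: acc |= 27<<7 -> acc=3491 shift=14 [end]
Varint 2: bytes[3:5] = A3 1B -> value 3491 (2 byte(s))
  byte[5]=0x2F cont=0 payload=0x2F=47: acc |= 47<<0 -> acc=47 shift=7 [end]
Varint 3: bytes[5:6] = 2F -> value 47 (1 byte(s))
  byte[6]=0x8F cont=1 payload=0x0F=15: acc |= 15<<0 -> acc=15 shift=7
  byte[7]=0x86 cont=1 payload=0x06=6: acc |= 6<<7 -> acc=783 shift=14
  byte[8]=0xDB cont=1 payload=0x5B=91: acc |= 91<<14 -> acc=1491727 shift=21
  byte[9]=0x34 cont=0 payload=0x34=52: acc |= 52<<21 -> acc=110543631 shift=28 [end]
Varint 4: bytes[6:10] = 8F 86 DB 34 -> value 110543631 (4 byte(s))
  byte[10]=0xE0 cont=1 payload=0x60=96: acc |= 96<<0 -> acc=96 shift=7
  byte[11]=0xCD cont=1 payload=0x4D=77: acc |= 77<<7 -> acc=9952 shift=14
  byte[12]=0x7F cont=0 payload=0x7F=127: acc |= 127<<14 -> acc=2090720 shift=21 [end]
Varint 5: bytes[10:13] = E0 CD 7F -> value 2090720 (3 byte(s))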